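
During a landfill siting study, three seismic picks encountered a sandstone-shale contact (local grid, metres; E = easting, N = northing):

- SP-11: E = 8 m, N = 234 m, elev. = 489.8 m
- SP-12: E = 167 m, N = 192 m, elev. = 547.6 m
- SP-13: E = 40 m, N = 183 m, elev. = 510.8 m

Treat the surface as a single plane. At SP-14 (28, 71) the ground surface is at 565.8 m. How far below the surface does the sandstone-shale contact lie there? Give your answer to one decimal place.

Let the plane be z = a·E + b·N + c.
SP-12−SP-11: 159a − 42b = 57.8;  SP-13−SP-11: 32a − 51b = 21.
Solving gives a = 0.30537, b = −0.22016.
Then c = 489.8 − a·8 − b·234 = 538.88.
At (28, 71): z_contact = 8.55 − 15.63 + 538.88 = 531.79 m.
Depth below ground = 565.8 − 531.79 = 34.0 m.

34.0 m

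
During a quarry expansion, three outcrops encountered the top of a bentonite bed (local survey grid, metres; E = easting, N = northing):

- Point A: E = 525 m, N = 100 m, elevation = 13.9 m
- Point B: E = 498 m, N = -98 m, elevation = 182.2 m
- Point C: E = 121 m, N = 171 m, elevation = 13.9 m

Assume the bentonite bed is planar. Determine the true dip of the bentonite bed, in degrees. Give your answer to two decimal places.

Let the plane be z = a·E + b·N + c.
Point B−Point A: −27a − 198b = 168.3;  Point C−Point A: −404a + 71b = 0.
Solving gives a = −0.14589, b = −0.83011.
Gradient magnitude |∇z| = √(a² + b²) = √(0.02128 + 0.68908) = 0.84283.
True dip = arctan(0.84283) = 40.13°, dipping toward N (azimuth ≈ 010°).

40.13°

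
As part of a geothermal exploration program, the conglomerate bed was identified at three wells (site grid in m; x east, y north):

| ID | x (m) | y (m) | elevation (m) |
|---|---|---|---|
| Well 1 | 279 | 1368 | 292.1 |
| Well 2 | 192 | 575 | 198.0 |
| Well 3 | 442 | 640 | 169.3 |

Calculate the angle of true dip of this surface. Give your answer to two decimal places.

11.41°

Let the plane be z = a·x + b·y + c.
Well 2−Well 1: −87a − 793b = −94.1;  Well 3−Well 1: 163a − 728b = −122.8.
Solving gives a = −0.14993, b = 0.13511.
Gradient magnitude |∇z| = √(a² + b²) = √(0.02248 + 0.01826) = 0.20183.
True dip = arctan(0.20183) = 11.41°, dipping toward SE (azimuth ≈ 132°).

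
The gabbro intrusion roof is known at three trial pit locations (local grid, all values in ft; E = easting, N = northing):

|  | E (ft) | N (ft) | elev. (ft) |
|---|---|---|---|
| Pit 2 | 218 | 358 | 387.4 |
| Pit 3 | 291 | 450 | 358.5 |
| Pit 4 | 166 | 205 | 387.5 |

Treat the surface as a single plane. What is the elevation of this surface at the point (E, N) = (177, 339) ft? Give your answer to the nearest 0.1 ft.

411.3 ft

Two edge vectors: Pit 2→Pit 3 = (73, 92, -28.9), Pit 2→Pit 4 = (-52, -153, 0.1).
Normal n = (Pit 2→Pit 3) × (Pit 2→Pit 4) = (-4412.5, 1495.5, -6385).
So ∂z/∂E = −n_x/n_z = −0.69107 and ∂z/∂N = −n_y/n_z = 0.23422.
Intercept c from Pit 2: 387.4 + 150.65 − 83.85 = 454.20.
At (177, 339): z = −122.3 + 79.4 + 454.20 = 411.3 ft.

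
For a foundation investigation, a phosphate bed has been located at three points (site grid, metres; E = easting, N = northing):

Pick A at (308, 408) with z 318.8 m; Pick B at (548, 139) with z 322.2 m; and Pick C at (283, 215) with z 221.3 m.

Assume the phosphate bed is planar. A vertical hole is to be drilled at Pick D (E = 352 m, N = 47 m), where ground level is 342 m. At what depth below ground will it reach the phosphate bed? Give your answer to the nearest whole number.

Two edge vectors: Pick A→Pick B = (240, -269, 3.4), Pick A→Pick C = (-25, -193, -97.5).
Normal n = (Pick A→Pick B) × (Pick A→Pick C) = (26883.7, 23315, -53045).
So ∂z/∂E = −n_x/n_z = 0.50681 and ∂z/∂N = −n_y/n_z = 0.43953.
Intercept c from Pick A: 318.8 − 156.10 − 179.33 = −16.63.
At (352, 47): z_contact = 178.4 + 20.7 − 16.63 = 182.4 m.
Depth below ground = 342 − 182.4 = 160 m.

160 m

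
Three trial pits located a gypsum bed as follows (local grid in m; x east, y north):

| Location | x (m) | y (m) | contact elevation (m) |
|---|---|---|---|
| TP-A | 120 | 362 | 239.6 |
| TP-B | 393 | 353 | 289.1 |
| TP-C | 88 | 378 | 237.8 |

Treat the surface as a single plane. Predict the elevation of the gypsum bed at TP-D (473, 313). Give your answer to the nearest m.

Two edge vectors: TP-A→TP-B = (273, -9, 49.5), TP-A→TP-C = (-32, 16, -1.8).
Normal n = (TP-A→TP-B) × (TP-A→TP-C) = (-775.8, -1092.6, 4080).
So ∂z/∂x = −n_x/n_z = 0.19015 and ∂z/∂y = −n_y/n_z = 0.26779.
Intercept c from TP-A: 239.6 − 22.82 − 96.94 = 119.84.
At (473, 313): z = 89.9 + 83.8 + 119.84 = 293.6 m.

294 m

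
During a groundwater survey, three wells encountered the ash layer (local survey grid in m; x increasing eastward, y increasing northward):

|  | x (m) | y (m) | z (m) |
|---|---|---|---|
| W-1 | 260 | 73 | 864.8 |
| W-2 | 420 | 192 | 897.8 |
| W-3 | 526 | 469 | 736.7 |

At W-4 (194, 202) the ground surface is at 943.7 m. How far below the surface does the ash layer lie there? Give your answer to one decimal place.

Two edge vectors: W-1→W-2 = (160, 119, 33), W-1→W-3 = (266, 396, -128.1).
Normal n = (W-1→W-2) × (W-1→W-3) = (-28311.9, 29274, 31706).
So ∂z/∂x = −n_x/n_z = 0.89295 and ∂z/∂y = −n_y/n_z = −0.92330.
Intercept c from W-1: 864.8 − 232.17 + 67.40 = 700.03.
At (194, 202): z_contact = 173.23 − 186.51 + 700.03 = 686.76 m.
Depth below ground = 943.7 − 686.76 = 256.9 m.

256.9 m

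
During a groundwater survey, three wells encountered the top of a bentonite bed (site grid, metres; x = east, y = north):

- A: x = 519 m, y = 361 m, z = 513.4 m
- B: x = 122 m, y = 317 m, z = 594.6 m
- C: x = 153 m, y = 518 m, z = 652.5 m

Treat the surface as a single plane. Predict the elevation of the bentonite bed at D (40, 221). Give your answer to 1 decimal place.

Two edge vectors: A→B = (-397, -44, 81.2), A→C = (-366, 157, 139.1).
Normal n = (A→B) × (A→C) = (-18868.8, 25503.5, -78433).
So ∂z/∂x = −n_x/n_z = −0.24057 and ∂z/∂y = −n_y/n_z = 0.32516.
Intercept c from A: 513.4 + 124.86 − 117.38 = 520.87.
At (40, 221): z = −9.6 + 71.9 + 520.87 = 583.1 m.

583.1 m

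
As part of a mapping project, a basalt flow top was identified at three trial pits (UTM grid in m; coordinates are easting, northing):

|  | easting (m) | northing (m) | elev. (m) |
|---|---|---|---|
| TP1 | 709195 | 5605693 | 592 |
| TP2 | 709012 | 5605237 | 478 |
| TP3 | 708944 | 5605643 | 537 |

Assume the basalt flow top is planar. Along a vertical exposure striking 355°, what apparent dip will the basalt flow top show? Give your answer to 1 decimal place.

9.1°

Let the plane be z = a·easting + b·northing + c.
TP2−TP1: −183a − 456b = −114;  TP3−TP1: −251a − 50b = −55.
Solving gives a = 0.18404, b = 0.17614.
Unit vector along 355° is (sin 355°, cos 355°) = (-0.0872, 0.9962).
Slope in that direction = a·(-0.0872) + b·(0.9962) = 0.15943.
Apparent dip = arctan|0.15943| = 9.1° (true dip is 14.3°, so apparent ≤ true as expected).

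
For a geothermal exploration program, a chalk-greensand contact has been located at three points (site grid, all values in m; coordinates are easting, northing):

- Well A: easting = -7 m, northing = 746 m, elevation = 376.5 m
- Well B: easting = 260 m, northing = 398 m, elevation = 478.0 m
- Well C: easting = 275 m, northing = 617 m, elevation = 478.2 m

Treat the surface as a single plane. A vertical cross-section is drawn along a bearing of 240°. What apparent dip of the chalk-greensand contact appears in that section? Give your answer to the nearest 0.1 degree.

Two edge vectors: Well A→Well B = (267, -348, 101.5), Well A→Well C = (282, -129, 101.7).
Normal n = (Well A→Well B) × (Well A→Well C) = (-22298.1, 1469.1, 63693).
So ∂z/∂easting = −n_x/n_z = 0.35009 and ∂z/∂northing = −n_y/n_z = −0.02307.
Unit vector along 240° is (sin 240°, cos 240°) = (-0.8660, -0.5000).
Slope in that direction = a·(-0.8660) + b·(-0.5000) = −0.29165.
Apparent dip = arctan|0.29165| = 16.3° (true dip is 19.3°, so apparent ≤ true as expected).

16.3°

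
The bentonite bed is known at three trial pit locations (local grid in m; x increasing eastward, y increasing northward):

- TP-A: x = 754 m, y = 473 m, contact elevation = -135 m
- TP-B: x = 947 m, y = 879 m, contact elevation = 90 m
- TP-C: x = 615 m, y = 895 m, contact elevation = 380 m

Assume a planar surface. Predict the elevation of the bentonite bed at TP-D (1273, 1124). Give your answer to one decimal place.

Two edge vectors: TP-A→TP-B = (193, 406, 225), TP-A→TP-C = (-139, 422, 515).
Normal n = (TP-A→TP-B) × (TP-A→TP-C) = (114140, -130670, 137880).
So ∂z/∂x = −n_x/n_z = −0.827821 and ∂z/∂y = −n_y/n_z = 0.947708.
Intercept c from TP-A: -135 + 624.18 − 448.27 = 40.91.
At (1273, 1124): z = −1053.8 + 1065.2 + 40.91 = 52.3 m.

52.3 m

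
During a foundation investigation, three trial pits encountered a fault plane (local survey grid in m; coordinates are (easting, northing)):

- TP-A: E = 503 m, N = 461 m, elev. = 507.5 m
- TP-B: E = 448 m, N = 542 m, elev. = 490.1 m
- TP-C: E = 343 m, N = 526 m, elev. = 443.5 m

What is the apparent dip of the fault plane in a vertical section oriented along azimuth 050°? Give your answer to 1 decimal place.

20.9°

Let the plane be z = a·E + b·N + c.
TP-B−TP-A: −55a + 81b = −17.4;  TP-C−TP-A: −160a + 65b = −64.
Solving gives a = 0.43186, b = 0.07842.
Unit vector along 050° is (sin 50°, cos 50°) = (0.7660, 0.6428).
Slope in that direction = a·(0.7660) + b·(0.6428) = 0.38123.
Apparent dip = arctan|0.38123| = 20.9° (true dip is 23.7°, so apparent ≤ true as expected).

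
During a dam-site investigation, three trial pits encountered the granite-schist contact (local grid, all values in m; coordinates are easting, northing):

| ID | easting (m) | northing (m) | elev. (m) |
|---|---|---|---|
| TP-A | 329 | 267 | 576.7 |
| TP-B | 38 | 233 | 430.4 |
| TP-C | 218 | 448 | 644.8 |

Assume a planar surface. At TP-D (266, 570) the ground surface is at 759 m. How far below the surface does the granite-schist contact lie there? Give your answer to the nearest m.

Two edge vectors: TP-A→TP-B = (-291, -34, -146.3), TP-A→TP-C = (-111, 181, 68.1).
Normal n = (TP-A→TP-B) × (TP-A→TP-C) = (24164.9, 36056.4, -56445).
So ∂z/∂easting = −n_x/n_z = 0.42811 and ∂z/∂northing = −n_y/n_z = 0.63879.
Intercept c from TP-A: 576.7 − 140.85 − 170.56 = 265.29.
At (266, 570): z_contact = 113.9 + 364.1 + 265.29 = 743.3 m.
Depth below ground = 759 − 743.3 = 16 m.

16 m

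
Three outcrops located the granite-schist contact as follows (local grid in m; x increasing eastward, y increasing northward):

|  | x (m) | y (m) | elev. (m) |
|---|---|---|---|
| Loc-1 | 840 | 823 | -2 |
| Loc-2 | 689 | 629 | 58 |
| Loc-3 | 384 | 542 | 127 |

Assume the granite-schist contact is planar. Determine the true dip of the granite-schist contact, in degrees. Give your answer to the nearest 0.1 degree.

13.8°

Two edge vectors: Loc-1→Loc-2 = (-151, -194, 60), Loc-1→Loc-3 = (-456, -281, 129).
Normal n = (Loc-1→Loc-2) × (Loc-1→Loc-3) = (-8166, -7881, -46033).
So ∂z/∂x = −n_x/n_z = −0.17739 and ∂z/∂y = −n_y/n_z = −0.17120.
Gradient magnitude |∇z| = √(a² + b²) = √(0.03147 + 0.02931) = 0.24653.
True dip = arctan(0.24653) = 13.8°, dipping toward NE (azimuth ≈ 046°).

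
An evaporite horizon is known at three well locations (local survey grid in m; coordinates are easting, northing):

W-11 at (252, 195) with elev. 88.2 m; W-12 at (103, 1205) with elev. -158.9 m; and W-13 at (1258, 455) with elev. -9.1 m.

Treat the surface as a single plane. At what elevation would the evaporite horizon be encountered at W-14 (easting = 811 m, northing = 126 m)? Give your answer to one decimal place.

Two edge vectors: W-11→W-12 = (-149, 1010, -247.1), W-11→W-13 = (1006, 260, -97.3).
Normal n = (W-11→W-12) × (W-11→W-13) = (-34027, -263080.3, -1054800).
So ∂z/∂easting = −n_x/n_z = −0.032259 and ∂z/∂northing = −n_y/n_z = −0.249412.
Intercept c from W-11: 88.2 + 8.13 + 48.64 = 144.96.
At (811, 126): z = −26.2 − 31.4 + 144.96 = 87.4 m.

87.4 m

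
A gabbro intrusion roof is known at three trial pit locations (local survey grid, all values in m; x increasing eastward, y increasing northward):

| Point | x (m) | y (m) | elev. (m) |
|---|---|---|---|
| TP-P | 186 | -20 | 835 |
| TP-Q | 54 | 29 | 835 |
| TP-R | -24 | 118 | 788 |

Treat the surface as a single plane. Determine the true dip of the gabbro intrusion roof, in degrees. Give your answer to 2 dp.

39.86°

Two edge vectors: TP-P→TP-Q = (-132, 49, 0), TP-P→TP-R = (-210, 138, -47).
Normal n = (TP-P→TP-Q) × (TP-P→TP-R) = (-2303, -6204, -7926).
So ∂z/∂x = −n_x/n_z = −0.29056 and ∂z/∂y = −n_y/n_z = −0.78274.
Gradient magnitude |∇z| = √(a² + b²) = √(0.08443 + 0.61268) = 0.83493.
True dip = arctan(0.83493) = 39.86°, dipping toward NNE (azimuth ≈ 020°).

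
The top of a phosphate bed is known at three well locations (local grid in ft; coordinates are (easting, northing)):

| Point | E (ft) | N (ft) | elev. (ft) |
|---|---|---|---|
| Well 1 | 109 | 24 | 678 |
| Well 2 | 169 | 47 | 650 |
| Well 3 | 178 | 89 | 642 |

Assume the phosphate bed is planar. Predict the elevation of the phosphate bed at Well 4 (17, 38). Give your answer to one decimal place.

Two edge vectors: Well 1→Well 2 = (60, 23, -28), Well 1→Well 3 = (69, 65, -36).
Normal n = (Well 1→Well 2) × (Well 1→Well 3) = (992, 228, 2313).
So ∂z/∂E = −n_x/n_z = −0.42888 and ∂z/∂N = −n_y/n_z = −0.09857.
Intercept c from Well 1: 678 + 46.75 + 2.37 = 727.11.
At (17, 38): z = −7.3 − 3.7 + 727.11 = 716.1 ft.

716.1 ft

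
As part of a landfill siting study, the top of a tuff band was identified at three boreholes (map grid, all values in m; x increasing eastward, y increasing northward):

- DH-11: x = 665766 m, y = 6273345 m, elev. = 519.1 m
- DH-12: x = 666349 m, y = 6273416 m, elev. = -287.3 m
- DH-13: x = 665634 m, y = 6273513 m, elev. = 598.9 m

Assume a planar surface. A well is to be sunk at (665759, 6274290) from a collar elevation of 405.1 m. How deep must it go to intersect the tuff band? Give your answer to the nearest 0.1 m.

Let the plane be z = a·x + b·y + c.
DH-12−DH-11: 583a + 71b = −806.4;  DH-13−DH-11: −132a + 168b = 79.8.
Solving gives a = −1.315190652, b = −0.558364084.
Then c = 519.1 − a·665766 − b·6273345 = 4378938.85.
At (665759, 6274290): z_contact = −875600.01 − 3503338.19 + 4378938.85 = 0.65 m.
Depth below ground = 405.1 − 0.65 = 404.4 m.

404.4 m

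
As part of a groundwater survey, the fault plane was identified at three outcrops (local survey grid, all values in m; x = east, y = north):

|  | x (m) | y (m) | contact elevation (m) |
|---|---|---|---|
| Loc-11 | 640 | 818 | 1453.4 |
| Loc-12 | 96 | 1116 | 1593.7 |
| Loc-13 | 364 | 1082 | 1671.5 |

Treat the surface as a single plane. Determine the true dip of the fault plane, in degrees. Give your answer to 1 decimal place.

54.1°

Two edge vectors: Loc-11→Loc-12 = (-544, 298, 140.3), Loc-11→Loc-13 = (-276, 264, 218.1).
Normal n = (Loc-11→Loc-12) × (Loc-11→Loc-13) = (27954.6, 79923.6, -61368).
So ∂z/∂x = −n_x/n_z = 0.45552 and ∂z/∂y = −n_y/n_z = 1.30237.
Gradient magnitude |∇z| = √(a² + b²) = √(0.20750 + 1.69616) = 1.37973.
True dip = arctan(1.37973) = 54.1°, dipping toward SSW (azimuth ≈ 199°).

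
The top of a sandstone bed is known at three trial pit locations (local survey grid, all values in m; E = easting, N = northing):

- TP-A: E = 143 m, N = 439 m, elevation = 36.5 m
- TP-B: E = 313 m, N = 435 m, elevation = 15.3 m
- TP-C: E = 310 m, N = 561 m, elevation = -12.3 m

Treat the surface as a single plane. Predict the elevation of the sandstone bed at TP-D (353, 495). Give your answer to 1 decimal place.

Let the plane be z = a·E + b·N + c.
TP-B−TP-A: 170a − 4b = −21.2;  TP-C−TP-A: 167a + 122b = −48.8.
Solving gives a = −0.12993, b = −0.22214.
Then c = 36.5 − a·143 − b·439 = 152.60.
At (353, 495): z = −45.9 − 110.0 + 152.60 = -3.2 m.

-3.2 m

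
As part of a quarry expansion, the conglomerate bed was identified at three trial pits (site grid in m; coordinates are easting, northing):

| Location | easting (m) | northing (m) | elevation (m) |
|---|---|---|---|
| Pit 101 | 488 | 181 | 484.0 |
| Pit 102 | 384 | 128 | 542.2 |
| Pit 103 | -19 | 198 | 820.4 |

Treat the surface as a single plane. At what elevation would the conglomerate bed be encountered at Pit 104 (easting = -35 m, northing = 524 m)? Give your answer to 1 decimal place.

893.3 m

Two edge vectors: Pit 101→Pit 102 = (-104, -53, 58.2), Pit 101→Pit 103 = (-507, 17, 336.4).
Normal n = (Pit 101→Pit 102) × (Pit 101→Pit 103) = (-18818.6, 5478.2, -28639).
So ∂z/∂easting = −n_x/n_z = −0.65710 and ∂z/∂northing = −n_y/n_z = 0.19128.
Intercept c from Pit 101: 484 + 320.66 − 34.62 = 770.04.
At (-35, 524): z = 23.0 + 100.2 + 770.04 = 893.3 m.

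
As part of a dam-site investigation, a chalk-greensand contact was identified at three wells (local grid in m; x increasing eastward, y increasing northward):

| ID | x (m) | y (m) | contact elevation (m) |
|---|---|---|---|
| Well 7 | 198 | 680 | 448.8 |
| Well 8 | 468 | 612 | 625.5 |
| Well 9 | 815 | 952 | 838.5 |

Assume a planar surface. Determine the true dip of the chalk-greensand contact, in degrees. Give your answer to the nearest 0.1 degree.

Two edge vectors: Well 7→Well 8 = (270, -68, 176.7), Well 7→Well 9 = (617, 272, 389.7).
Normal n = (Well 7→Well 8) × (Well 7→Well 9) = (-74562, 3804.9, 115396).
So ∂z/∂x = −n_x/n_z = 0.64614 and ∂z/∂y = −n_y/n_z = −0.03297.
Gradient magnitude |∇z| = √(a² + b²) = √(0.41750 + 0.00109) = 0.64698.
True dip = arctan(0.64698) = 32.9°, dipping toward W (azimuth ≈ 273°).

32.9°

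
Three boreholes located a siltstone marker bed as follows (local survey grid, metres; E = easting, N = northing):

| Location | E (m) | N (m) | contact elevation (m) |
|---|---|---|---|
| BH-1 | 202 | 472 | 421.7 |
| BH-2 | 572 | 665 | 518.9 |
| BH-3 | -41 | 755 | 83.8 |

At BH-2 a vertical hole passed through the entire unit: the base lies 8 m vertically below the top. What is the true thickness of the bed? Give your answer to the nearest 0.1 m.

Let the plane be z = a·E + b·N + c.
BH-2−BH-1: 370a + 193b = 97.2;  BH-3−BH-1: −243a + 283b = −337.9.
Solving gives a = 0.61159, b = −0.66885.
|∇z| = √(a²+b²) = 0.90631, so dip δ = arctan(0.90631) = 42.19°.
True thickness = vertical thickness × cos δ = 8 × cos 42.19° = 5.9 m.

5.9 m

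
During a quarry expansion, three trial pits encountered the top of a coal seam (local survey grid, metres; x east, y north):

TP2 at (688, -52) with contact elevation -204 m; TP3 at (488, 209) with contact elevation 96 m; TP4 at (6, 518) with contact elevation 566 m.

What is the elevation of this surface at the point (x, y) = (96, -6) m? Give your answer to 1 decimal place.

Let the plane be z = a·x + b·y + c.
TP3−TP2: −200a + 261b = 300;  TP4−TP2: −682a + 570b = 770.
Solving gives a = −0.46827, b = 0.79060.
Then c = -204 − a·688 − b·-52 = 159.28.
At (96, -6): z = −45.0 − 4.7 + 159.28 = 109.6 m.

109.6 m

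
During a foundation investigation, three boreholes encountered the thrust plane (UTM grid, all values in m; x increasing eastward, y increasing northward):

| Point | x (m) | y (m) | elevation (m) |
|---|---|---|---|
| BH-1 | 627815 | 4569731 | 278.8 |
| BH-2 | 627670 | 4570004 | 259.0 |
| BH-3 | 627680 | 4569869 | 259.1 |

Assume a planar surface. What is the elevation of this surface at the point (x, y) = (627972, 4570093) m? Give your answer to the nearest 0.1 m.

307.4 m

Let the plane be z = a·x + b·y + c.
BH-2−BH-1: −145a + 273b = −19.8;  BH-3−BH-1: −135a + 138b = −19.7.
Solving gives a = 0.157061443, b = 0.010893440.
Then c = 278.8 − a·627815 − b·4569731 = −148106.82.
At (627972, 4570093): z = 98630.2 + 49784.0 − 148106.82 = 307.4 m.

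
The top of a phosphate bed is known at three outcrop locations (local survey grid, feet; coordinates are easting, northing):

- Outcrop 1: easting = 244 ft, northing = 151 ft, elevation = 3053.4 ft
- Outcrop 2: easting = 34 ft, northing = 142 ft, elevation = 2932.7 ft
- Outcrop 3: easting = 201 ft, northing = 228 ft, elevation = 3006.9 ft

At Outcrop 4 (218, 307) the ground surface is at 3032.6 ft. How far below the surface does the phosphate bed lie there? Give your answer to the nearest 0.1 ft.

37.6 ft

Let the plane be z = a·easting + b·northing + c.
Outcrop 2−Outcrop 1: −210a − 9b = −120.7;  Outcrop 3−Outcrop 1: −43a + 77b = −46.5.
Solving gives a = 0.58660, b = −0.27631.
Then c = 3053.4 − a·244 − b·151 = 2951.99.
At (218, 307): z_contact = 127.88 − 84.83 + 2951.99 = 2995.04 ft.
Depth below ground = 3032.6 − 2995.04 = 37.6 ft.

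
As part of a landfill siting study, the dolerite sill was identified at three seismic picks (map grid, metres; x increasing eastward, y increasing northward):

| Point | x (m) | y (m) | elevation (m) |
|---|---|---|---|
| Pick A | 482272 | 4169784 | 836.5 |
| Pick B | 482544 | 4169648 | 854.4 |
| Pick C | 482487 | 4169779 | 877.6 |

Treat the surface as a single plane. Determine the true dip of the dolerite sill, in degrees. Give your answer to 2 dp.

18.20°

Two edge vectors: Pick A→Pick B = (272, -136, 17.9), Pick A→Pick C = (215, -5, 41.1).
Normal n = (Pick A→Pick B) × (Pick A→Pick C) = (-5500.1, -7330.7, 27880).
So ∂z/∂x = −n_x/n_z = 0.19728 and ∂z/∂y = −n_y/n_z = 0.26294.
Gradient magnitude |∇z| = √(a² + b²) = √(0.03892 + 0.06914) = 0.32872.
True dip = arctan(0.32872) = 18.20°, dipping toward SW (azimuth ≈ 217°).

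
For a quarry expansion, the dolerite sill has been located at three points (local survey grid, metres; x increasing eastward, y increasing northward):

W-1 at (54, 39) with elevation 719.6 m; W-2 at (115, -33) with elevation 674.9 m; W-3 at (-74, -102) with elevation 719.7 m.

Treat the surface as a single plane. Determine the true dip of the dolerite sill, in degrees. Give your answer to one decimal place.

Two edge vectors: W-1→W-2 = (61, -72, -44.7), W-1→W-3 = (-128, -141, 0.1).
Normal n = (W-1→W-2) × (W-1→W-3) = (-6309.9, 5715.5, -17817).
So ∂z/∂x = −n_x/n_z = −0.35415 and ∂z/∂y = −n_y/n_z = 0.32079.
Gradient magnitude |∇z| = √(a² + b²) = √(0.12542 + 0.10291) = 0.47784.
True dip = arctan(0.47784) = 25.5°, dipping toward SE (azimuth ≈ 132°).

25.5°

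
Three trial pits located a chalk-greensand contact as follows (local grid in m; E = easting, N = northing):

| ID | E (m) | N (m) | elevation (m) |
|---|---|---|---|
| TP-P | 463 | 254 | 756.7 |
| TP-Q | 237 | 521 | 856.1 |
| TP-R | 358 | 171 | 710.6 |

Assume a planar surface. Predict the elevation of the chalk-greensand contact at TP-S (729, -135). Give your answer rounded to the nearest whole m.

Let the plane be z = a·E + b·N + c.
TP-Q−TP-P: −226a + 267b = 99.4;  TP-R−TP-P: −105a − 83b = −46.1.
Solving gives a = 0.08673, b = 0.44570.
Then c = 756.7 − a·463 − b·254 = 603.34.
At (729, -135): z = 63.2 − 60.2 + 603.34 = 606.4 m.

606 m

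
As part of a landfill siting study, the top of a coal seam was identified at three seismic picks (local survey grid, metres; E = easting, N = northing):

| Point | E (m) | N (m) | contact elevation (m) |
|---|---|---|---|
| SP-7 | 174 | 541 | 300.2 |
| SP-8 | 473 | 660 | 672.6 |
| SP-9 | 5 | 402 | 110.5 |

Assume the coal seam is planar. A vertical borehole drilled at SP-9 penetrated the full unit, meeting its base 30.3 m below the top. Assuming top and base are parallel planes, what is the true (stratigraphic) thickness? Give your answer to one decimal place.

17.7 m

Let the plane be z = a·E + b·N + c.
SP-8−SP-7: 299a + 119b = 372.4;  SP-9−SP-7: −169a − 139b = −189.7.
Solving gives a = 1.36081, b = −0.28976.
|∇z| = √(a²+b²) = 1.39131, so dip δ = arctan(1.39131) = 54.29°.
True thickness = vertical thickness × cos δ = 30.3 × cos 54.29° = 17.7 m.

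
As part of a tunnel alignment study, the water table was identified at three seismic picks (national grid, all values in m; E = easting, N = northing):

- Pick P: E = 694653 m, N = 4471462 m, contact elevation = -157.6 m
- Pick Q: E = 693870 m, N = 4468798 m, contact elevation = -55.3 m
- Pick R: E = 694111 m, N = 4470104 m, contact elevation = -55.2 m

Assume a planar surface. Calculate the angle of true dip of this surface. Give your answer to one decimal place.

Two edge vectors: Pick P→Pick Q = (-783, -2664, 102.3), Pick P→Pick R = (-542, -1358, 102.4).
Normal n = (Pick P→Pick Q) × (Pick P→Pick R) = (-133870.2, 24732.6, -380574).
So ∂z/∂E = −n_x/n_z = −0.35176 and ∂z/∂N = −n_y/n_z = 0.06499.
Gradient magnitude |∇z| = √(a² + b²) = √(0.12373 + 0.00422) = 0.35771.
True dip = arctan(0.35771) = 19.7°, dipping toward E (azimuth ≈ 100°).

19.7°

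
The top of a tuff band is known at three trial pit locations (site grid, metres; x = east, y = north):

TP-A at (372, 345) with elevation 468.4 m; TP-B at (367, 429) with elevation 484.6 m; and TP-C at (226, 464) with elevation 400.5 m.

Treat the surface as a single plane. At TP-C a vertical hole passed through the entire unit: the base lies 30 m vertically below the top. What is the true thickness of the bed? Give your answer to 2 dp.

24.65 m

Let the plane be z = a·x + b·y + c.
TP-B−TP-A: −5a + 84b = 16.2;  TP-C−TP-A: −146a + 119b = −67.9.
Solving gives a = 0.65399, b = 0.23179.
|∇z| = √(a²+b²) = 0.69385, so dip δ = arctan(0.69385) = 34.75°.
True thickness = vertical thickness × cos δ = 30 × cos 34.75° = 24.65 m.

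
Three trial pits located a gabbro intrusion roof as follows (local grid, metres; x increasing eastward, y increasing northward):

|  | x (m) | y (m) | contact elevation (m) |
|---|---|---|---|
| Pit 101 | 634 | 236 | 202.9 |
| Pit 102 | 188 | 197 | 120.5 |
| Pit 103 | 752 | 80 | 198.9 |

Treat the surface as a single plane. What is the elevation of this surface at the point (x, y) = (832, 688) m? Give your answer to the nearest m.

Let the plane be z = a·x + b·y + c.
Pit 102−Pit 101: −446a − 39b = −82.4;  Pit 103−Pit 101: 118a − 156b = −4.
Solving gives a = 0.17119, b = 0.15513.
Then c = 202.9 − a·634 − b·236 = 57.76.
At (832, 688): z = 142.4 + 106.7 + 57.76 = 306.9 m.

307 m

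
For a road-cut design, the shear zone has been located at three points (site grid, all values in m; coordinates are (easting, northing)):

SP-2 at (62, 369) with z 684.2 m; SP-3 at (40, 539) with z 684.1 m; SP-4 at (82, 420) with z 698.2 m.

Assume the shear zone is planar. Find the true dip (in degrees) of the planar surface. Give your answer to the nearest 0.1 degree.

28.0°

Two edge vectors: SP-2→SP-3 = (-22, 170, -0.1), SP-2→SP-4 = (20, 51, 14).
Normal n = (SP-2→SP-3) × (SP-2→SP-4) = (2385.1, 306, -4522).
So ∂z/∂E = −n_x/n_z = 0.52744 and ∂z/∂N = −n_y/n_z = 0.06767.
Gradient magnitude |∇z| = √(a² + b²) = √(0.27820 + 0.00458) = 0.53177.
True dip = arctan(0.53177) = 28.0°, dipping toward W (azimuth ≈ 263°).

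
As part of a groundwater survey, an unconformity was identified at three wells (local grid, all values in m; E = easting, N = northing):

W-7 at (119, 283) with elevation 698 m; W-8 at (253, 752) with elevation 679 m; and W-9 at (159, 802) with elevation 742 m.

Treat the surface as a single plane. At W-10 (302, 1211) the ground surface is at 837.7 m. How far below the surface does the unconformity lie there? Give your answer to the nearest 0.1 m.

128.0 m

Let the plane be z = a·E + b·N + c.
W-8−W-7: 134a + 469b = −19;  W-9−W-7: 40a + 519b = 44.
Solving gives a = −0.600500, b = 0.131060.
Then c = 698 − a·119 − b·283 = 732.37.
At (302, 1211): z_contact = −181.35 + 158.71 + 732.37 = 709.73 m.
Depth below ground = 837.7 − 709.73 = 128.0 m.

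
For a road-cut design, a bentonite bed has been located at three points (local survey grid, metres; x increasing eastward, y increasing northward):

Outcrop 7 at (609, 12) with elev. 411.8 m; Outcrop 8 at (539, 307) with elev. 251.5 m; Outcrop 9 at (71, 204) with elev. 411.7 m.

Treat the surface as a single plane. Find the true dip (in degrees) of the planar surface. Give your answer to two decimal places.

Let the plane be z = a·x + b·y + c.
Outcrop 8−Outcrop 7: −70a + 295b = −160.3;  Outcrop 9−Outcrop 7: −538a + 192b = −0.1.
Solving gives a = −0.21166, b = −0.59361.
Gradient magnitude |∇z| = √(a² + b²) = √(0.04480 + 0.35238) = 0.63022.
True dip = arctan(0.63022) = 32.22°, dipping toward NNE (azimuth ≈ 020°).

32.22°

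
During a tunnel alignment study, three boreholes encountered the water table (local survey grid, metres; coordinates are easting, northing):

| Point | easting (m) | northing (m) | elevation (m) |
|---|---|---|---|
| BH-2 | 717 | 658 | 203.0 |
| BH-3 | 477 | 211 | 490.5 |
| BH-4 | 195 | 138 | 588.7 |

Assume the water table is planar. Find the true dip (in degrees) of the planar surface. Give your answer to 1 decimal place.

29.7°

Let the plane be z = a·easting + b·northing + c.
BH-3−BH-2: −240a − 447b = 287.5;  BH-4−BH-2: −522a − 520b = 385.7.
Solving gives a = −0.21107, b = −0.52985.
Gradient magnitude |∇z| = √(a² + b²) = √(0.04455 + 0.28074) = 0.57034.
True dip = arctan(0.57034) = 29.7°, dipping toward NNE (azimuth ≈ 022°).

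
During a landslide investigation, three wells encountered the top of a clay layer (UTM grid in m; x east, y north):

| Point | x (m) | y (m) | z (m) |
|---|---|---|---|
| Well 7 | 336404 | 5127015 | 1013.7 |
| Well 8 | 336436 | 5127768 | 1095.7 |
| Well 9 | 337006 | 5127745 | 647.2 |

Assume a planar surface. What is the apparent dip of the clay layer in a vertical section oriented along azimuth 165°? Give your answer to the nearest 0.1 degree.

18.7°

Two edge vectors: Well 7→Well 8 = (32, 753, 82), Well 7→Well 9 = (602, 730, -366.5).
Normal n = (Well 7→Well 8) × (Well 7→Well 9) = (-335834.5, 61092, -429946).
So ∂z/∂x = −n_x/n_z = −0.78111 and ∂z/∂y = −n_y/n_z = 0.14209.
Unit vector along 165° is (sin 165°, cos 165°) = (0.2588, -0.9659).
Slope in that direction = a·(0.2588) + b·(-0.9659) = −0.33942.
Apparent dip = arctan|0.33942| = 18.7° (true dip is 38.4°, so apparent ≤ true as expected).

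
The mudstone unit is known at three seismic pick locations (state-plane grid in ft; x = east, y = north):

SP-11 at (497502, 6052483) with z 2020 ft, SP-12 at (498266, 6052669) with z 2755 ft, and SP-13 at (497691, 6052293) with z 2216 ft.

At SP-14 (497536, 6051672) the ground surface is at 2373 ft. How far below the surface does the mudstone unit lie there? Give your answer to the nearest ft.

Two edge vectors: SP-11→SP-12 = (764, 186, 735), SP-11→SP-13 = (189, -190, 196).
Normal n = (SP-11→SP-12) × (SP-11→SP-13) = (176106, -10829, -180314).
So ∂z/∂x = −n_x/n_z = 0.97666293 and ∂z/∂y = −n_y/n_z = −0.06005635.
Intercept c from SP-11: 2020 − 485891.76 + 363490.01 = −120381.75.
At (497536, 6051672): z_contact = 485925.0 − 363441.3 − 120381.75 = 2101.9 ft.
Depth below ground = 2373 − 2101.9 = 271 ft.

271 ft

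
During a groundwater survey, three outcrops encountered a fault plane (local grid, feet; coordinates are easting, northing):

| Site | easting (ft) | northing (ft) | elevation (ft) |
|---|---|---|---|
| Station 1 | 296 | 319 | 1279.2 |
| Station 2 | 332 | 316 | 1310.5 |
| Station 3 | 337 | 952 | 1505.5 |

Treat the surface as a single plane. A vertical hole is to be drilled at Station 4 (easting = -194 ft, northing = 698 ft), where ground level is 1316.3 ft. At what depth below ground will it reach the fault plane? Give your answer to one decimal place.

361.8 ft

Let the plane be z = a·easting + b·northing + c.
Station 2−Station 1: 36a − 3b = 31.3;  Station 3−Station 1: 41a + 633b = 226.3.
Solving gives a = 0.89441, b = 0.29957.
Then c = 1279.2 − a·296 − b·319 = 918.89.
At (-194, 698): z_contact = −173.52 + 209.10 + 918.89 = 954.48 ft.
Depth below ground = 1316.3 − 954.48 = 361.8 ft.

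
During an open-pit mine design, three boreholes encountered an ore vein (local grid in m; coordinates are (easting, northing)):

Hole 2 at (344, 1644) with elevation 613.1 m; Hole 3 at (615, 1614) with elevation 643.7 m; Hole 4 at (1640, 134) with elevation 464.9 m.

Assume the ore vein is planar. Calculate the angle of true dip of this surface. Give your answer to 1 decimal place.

14.3°

Two edge vectors: Hole 2→Hole 3 = (271, -30, 30.6), Hole 2→Hole 4 = (1296, -1510, -148.2).
Normal n = (Hole 2→Hole 3) × (Hole 2→Hole 4) = (50652, 79819.8, -370330).
So ∂z/∂E = −n_x/n_z = 0.13678 and ∂z/∂N = −n_y/n_z = 0.21554.
Gradient magnitude |∇z| = √(a² + b²) = √(0.01871 + 0.04646) = 0.25527.
True dip = arctan(0.25527) = 14.3°, dipping toward SSW (azimuth ≈ 212°).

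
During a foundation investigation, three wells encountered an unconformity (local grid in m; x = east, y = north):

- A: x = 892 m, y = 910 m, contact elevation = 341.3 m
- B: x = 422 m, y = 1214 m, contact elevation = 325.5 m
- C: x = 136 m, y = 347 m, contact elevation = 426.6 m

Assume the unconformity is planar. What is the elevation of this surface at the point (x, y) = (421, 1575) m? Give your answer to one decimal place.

287.5 m

Let the plane be z = a·x + b·y + c.
B−A: −470a + 304b = −15.8;  C−A: −756a − 563b = 85.3.
Solving gives a = −0.034455, b = −0.105243.
Then c = 341.3 − a·892 − b·910 = 467.81.
At (421, 1575): z = −14.5 − 165.8 + 467.81 = 287.5 m.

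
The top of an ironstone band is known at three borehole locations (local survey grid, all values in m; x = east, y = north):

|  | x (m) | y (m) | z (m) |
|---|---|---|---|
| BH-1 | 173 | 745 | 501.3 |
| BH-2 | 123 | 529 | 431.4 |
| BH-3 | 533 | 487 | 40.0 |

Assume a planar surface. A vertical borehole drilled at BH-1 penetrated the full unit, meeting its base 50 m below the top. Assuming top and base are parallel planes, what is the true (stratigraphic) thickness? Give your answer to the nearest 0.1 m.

Two edge vectors: BH-1→BH-2 = (-50, -216, -69.9), BH-1→BH-3 = (360, -258, -461.3).
Normal n = (BH-1→BH-2) × (BH-1→BH-3) = (81606.6, -48229, 90660).
So ∂z/∂x = −n_x/n_z = −0.90014 and ∂z/∂y = −n_y/n_z = 0.53198.
|∇z| = √(a²+b²) = 1.04559, so dip δ = arctan(1.04559) = 46.28°.
True thickness = vertical thickness × cos δ = 50 × cos 46.28° = 34.6 m.

34.6 m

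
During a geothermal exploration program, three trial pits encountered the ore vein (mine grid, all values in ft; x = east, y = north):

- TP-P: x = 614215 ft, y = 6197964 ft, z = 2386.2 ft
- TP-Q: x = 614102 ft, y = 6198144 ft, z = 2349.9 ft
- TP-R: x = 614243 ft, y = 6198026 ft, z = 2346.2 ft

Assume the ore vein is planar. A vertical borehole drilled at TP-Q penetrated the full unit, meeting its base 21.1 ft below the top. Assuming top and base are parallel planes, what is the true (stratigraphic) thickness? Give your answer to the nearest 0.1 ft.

18.0 ft

Let the plane be z = a·x + b·y + c.
TP-Q−TP-P: −113a + 180b = −36.3;  TP-R−TP-P: 28a + 62b = −40.
Solving gives a = −0.41087, b = −0.45960.
|∇z| = √(a²+b²) = 0.61649, so dip δ = arctan(0.61649) = 31.65°.
True thickness = vertical thickness × cos δ = 21.1 × cos 31.65° = 18.0 ft.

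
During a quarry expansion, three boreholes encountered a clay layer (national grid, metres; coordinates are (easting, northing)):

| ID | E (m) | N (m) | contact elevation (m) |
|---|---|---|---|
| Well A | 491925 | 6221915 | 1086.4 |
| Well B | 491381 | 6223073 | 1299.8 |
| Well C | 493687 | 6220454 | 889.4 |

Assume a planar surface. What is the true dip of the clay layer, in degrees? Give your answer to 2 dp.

12.74°

Two edge vectors: Well A→Well B = (-544, 1158, 213.4), Well A→Well C = (1762, -1461, -197).
Normal n = (Well A→Well B) × (Well A→Well C) = (83651.4, 268842.8, -1245612).
So ∂z/∂E = −n_x/n_z = 0.06716 and ∂z/∂N = −n_y/n_z = 0.21583.
Gradient magnitude |∇z| = √(a² + b²) = √(0.00451 + 0.04658) = 0.22604.
True dip = arctan(0.22604) = 12.74°, dipping toward SSW (azimuth ≈ 197°).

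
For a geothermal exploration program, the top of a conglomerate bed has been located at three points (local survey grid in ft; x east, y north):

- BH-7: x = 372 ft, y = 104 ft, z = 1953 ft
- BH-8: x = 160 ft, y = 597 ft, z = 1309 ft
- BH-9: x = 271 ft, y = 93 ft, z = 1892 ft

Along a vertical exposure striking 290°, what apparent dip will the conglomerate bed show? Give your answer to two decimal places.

Two edge vectors: BH-7→BH-8 = (-212, 493, -644), BH-7→BH-9 = (-101, -11, -61).
Normal n = (BH-7→BH-8) × (BH-7→BH-9) = (-37157, 52112, 52125).
So ∂z/∂x = −n_x/n_z = 0.71284 and ∂z/∂y = −n_y/n_z = −0.99975.
Unit vector along 290° is (sin 290°, cos 290°) = (-0.9397, 0.3420).
Slope in that direction = a·(-0.9397) + b·(0.3420) = −1.01179.
Apparent dip = arctan|1.01179| = 45.34° (true dip is 50.8°, so apparent ≤ true as expected).

45.34°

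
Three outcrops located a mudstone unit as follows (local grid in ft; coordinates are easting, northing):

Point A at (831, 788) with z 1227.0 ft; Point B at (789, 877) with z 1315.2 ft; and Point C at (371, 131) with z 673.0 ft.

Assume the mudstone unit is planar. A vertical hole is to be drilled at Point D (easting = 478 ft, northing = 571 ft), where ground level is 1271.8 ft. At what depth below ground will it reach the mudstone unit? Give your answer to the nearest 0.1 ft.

202.4 ft

Let the plane be z = a·easting + b·northing + c.
Point B−Point A: −42a + 89b = 88.2;  Point C−Point A: −460a − 657b = −554.
Solving gives a = −0.12609, b = 0.93151.
Then c = 1227 − a·831 − b·788 = 597.75.
At (478, 571): z_contact = −60.27 + 531.89 + 597.75 = 1069.37 ft.
Depth below ground = 1271.8 − 1069.37 = 202.4 ft.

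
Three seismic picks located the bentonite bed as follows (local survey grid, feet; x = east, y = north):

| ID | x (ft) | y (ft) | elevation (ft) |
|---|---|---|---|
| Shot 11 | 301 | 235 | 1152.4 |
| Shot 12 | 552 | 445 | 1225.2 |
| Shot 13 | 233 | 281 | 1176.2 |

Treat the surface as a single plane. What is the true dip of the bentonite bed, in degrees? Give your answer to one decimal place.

23.2°

Two edge vectors: Shot 11→Shot 12 = (251, 210, 72.8), Shot 11→Shot 13 = (-68, 46, 23.8).
Normal n = (Shot 11→Shot 12) × (Shot 11→Shot 13) = (1649.2, -10924.2, 25826).
So ∂z/∂x = −n_x/n_z = −0.06386 and ∂z/∂y = −n_y/n_z = 0.42299.
Gradient magnitude |∇z| = √(a² + b²) = √(0.00408 + 0.17892) = 0.42779.
True dip = arctan(0.42779) = 23.2°, dipping toward S (azimuth ≈ 171°).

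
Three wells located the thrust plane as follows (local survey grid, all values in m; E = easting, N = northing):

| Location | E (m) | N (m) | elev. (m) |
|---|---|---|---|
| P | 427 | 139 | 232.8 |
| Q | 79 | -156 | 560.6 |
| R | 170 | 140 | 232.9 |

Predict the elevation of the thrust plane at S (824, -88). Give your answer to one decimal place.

Two edge vectors: P→Q = (-348, -295, 327.8), P→R = (-257, 1, 0.1).
Normal n = (P→Q) × (P→R) = (-357.3, -84209.8, -76163).
So ∂z/∂E = −n_x/n_z = −0.00469 and ∂z/∂N = −n_y/n_z = −1.10565.
Intercept c from P: 232.8 + 2.00 + 153.69 = 388.49.
At (824, -88): z = −3.9 + 97.3 + 388.49 = 481.9 m.

481.9 m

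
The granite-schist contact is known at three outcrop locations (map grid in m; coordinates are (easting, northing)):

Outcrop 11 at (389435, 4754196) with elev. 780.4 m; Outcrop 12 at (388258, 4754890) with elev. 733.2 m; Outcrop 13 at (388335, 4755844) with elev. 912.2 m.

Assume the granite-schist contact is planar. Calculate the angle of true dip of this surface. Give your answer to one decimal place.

12.8°

Let the plane be z = a·E + b·N + c.
Outcrop 12−Outcrop 11: −1177a + 694b = −47.2;  Outcrop 13−Outcrop 11: −1100a + 1648b = 131.8.
Solving gives a = 0.14389, b = 0.17602.
Gradient magnitude |∇z| = √(a² + b²) = √(0.02070 + 0.03098) = 0.22735.
True dip = arctan(0.22735) = 12.8°, dipping toward SW (azimuth ≈ 219°).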